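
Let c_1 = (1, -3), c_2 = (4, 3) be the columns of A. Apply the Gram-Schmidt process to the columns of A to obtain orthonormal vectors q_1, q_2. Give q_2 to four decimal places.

c_1 = (1, -3); ‖c_1‖ = 3.1623, so q_1 = (0.3162, -0.9487).
q_1·c_2 = 0.3162·4 + (-0.9487)·3 = -1.5811.
u_2 = c_2 + 1.5811·q_1 = (4.5000, 1.5000).
‖u_2‖ = 4.7434, so q_2 = (0.9487, 0.3162).

q_2 = (0.9487, 0.3162)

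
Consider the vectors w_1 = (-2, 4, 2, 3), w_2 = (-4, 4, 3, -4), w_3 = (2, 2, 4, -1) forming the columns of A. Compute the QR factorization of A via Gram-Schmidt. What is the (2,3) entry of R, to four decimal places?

q_1 = w_1/‖w_1‖ = (-2, 4, 2, 3)/5.7446 = (-0.3482, 0.6963, 0.3482, 0.5222).
r_{12} = q_1·w_2 = 3.1334.
u_2 = w_2 − 3.1334·q_1 = (-2.9091, 1.8182, 1.9091, -5.6364).
‖u_2‖ = 6.8689, so q_2 = (-0.4235, 0.2647, 0.2779, -0.8206).
r_{23} = q_2·w_3 = 1.6147.

r_{23} = 1.6147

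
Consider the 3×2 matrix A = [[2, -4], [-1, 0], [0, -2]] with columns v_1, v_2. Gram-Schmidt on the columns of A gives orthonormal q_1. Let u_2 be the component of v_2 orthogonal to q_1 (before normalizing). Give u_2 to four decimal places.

v_1 = (2, -1, 0); ‖v_1‖ = 2.2361, so q_1 = (0.8944, -0.4472, 0.0000).
q_1·v_2 = 0.8944·(-4) + (-0.4472)·0 + 0.0000·(-2) = -3.5777.
u_2 = v_2 + 3.5777·q_1 = (-0.8000, -1.6000, -2.0000).

u_2 = (-0.8000, -1.6000, -2.0000)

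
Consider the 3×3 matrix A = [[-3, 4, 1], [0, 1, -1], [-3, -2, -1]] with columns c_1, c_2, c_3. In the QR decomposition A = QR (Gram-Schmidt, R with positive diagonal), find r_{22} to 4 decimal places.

q_1 = c_1/‖c_1‖ = (-3, 0, -3)/4.2426 = (-0.7071, 0.0000, -0.7071).
r_{12} = q_1·c_2 = -1.4142.
u_2 = c_2 + 1.4142·q_1 = (3.0000, 1.0000, -3.0000).
r_{22} = ‖u_2‖ = 4.3589.

r_{22} = 4.3589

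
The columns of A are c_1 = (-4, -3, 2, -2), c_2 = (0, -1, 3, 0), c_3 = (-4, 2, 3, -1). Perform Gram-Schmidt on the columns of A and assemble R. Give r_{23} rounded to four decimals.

q_1 = c_1/‖c_1‖ = (-4, -3, 2, -2)/5.7446 = (-0.6963, -0.5222, 0.3482, -0.3482).
r_{12} = q_1·c_2 = 1.5667.
u_2 = c_2 − 1.5667·q_1 = (1.0909, -0.1818, 2.4545, 0.5455).
‖u_2‖ = 2.7469, so q_2 = (0.3971, -0.0662, 0.8936, 0.1986).
r_{23} = q_2·c_3 = 0.7612.

r_{23} = 0.7612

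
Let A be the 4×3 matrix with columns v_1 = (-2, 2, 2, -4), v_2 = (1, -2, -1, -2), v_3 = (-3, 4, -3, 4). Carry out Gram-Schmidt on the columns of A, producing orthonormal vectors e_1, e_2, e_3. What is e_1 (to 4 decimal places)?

e_1 = (-0.3780, 0.3780, 0.3780, -0.7559)

v_1 = (-2, 2, 2, -4); ‖v_1‖ = 5.2915, so e_1 = (-0.3780, 0.3780, 0.3780, -0.7559).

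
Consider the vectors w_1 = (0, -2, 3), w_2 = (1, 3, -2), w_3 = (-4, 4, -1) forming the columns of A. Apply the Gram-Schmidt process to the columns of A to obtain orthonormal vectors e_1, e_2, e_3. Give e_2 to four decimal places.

e_2 = (0.5849, 0.6749, 0.4499)

e_1 = w_1/‖w_1‖ = (0, -2, 3)/3.6056 = (0.0000, -0.5547, 0.8321).
r_{12} = e_1·w_2 = -3.3282.
u_2 = w_2 + 3.3282·e_1 = (1.0000, 1.1538, 0.7692).
‖u_2‖ = 1.7097, so e_2 = (0.5849, 0.6749, 0.4499).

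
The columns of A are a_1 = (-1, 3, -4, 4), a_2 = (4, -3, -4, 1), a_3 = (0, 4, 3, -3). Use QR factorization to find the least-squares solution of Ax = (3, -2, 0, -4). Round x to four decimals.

x = (-0.5734, 0.7649, 0.5227)

q_1 = a_1/‖a_1‖ = (-1, 3, -4, 4)/6.4807 = (-0.1543, 0.4629, -0.6172, 0.6172).
r_{12} = q_1·a_2 = 1.0801.
u_2 = a_2 − 1.0801·q_1 = (4.1667, -3.5000, -3.3333, 0.3333).
‖u_2‖ = 6.3901, so q_2 = (0.6521, -0.5477, -0.5216, 0.0522).
r_{13} = q_1·a_3 = -1.8516; r_{23} = q_2·a_3 = -3.9123.
u_3 = a_3 + 1.8516·q_1 + 3.9123·q_2 = (2.2653, 2.7143, -0.1837, -1.6531).
‖u_3‖ = 3.9071, so q_3 = (0.5798, 0.6947, -0.0470, -0.4231).
Qᵀb = (-3.8576, 2.8429, 2.0423).
Back-substitute: x_3 = 2.0423/3.9071 = 0.5227.
x_2 = (2.8429 + 3.9123·0.5227)/6.3901 = 0.7649.
x_1 = (-3.8576 − 1.0801·0.7649 + 1.8516·0.5227)/6.4807 = -0.5734.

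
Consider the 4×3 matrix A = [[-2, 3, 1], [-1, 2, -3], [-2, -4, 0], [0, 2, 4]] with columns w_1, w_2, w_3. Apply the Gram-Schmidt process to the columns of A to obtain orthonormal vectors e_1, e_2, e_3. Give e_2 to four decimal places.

w_1 = (-2, -1, -2, 0); ‖w_1‖ = 3.0000, so e_1 = (-0.6667, -0.3333, -0.6667, 0.0000).
e_1·w_2 = (-0.6667)·3 + (-0.3333)·2 + (-0.6667)·(-4) + 0.0000·2 = 0.0000.
u_2 = w_2 + 0.0000·e_1 = (3.0000, 2.0000, -4.0000, 2.0000).
‖u_2‖ = 5.7446, so e_2 = (0.5222, 0.3482, -0.6963, 0.3482).

e_2 = (0.5222, 0.3482, -0.6963, 0.3482)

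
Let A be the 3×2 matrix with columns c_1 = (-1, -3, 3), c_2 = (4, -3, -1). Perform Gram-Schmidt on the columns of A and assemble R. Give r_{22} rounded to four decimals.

r_{22} = 5.0783

q_1 = c_1/‖c_1‖ = (-1, -3, 3)/4.3589 = (-0.2294, -0.6882, 0.6882).
r_{12} = q_1·c_2 = 0.4588.
u_2 = c_2 − 0.4588·q_1 = (4.1053, -2.6842, -1.3158).
r_{22} = ‖u_2‖ = 5.0783.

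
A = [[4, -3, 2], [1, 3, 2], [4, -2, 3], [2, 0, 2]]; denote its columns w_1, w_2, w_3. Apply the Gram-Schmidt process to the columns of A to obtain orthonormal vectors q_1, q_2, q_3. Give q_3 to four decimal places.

q_1 = w_1/‖w_1‖ = (4, 1, 4, 2)/6.0828 = (0.6576, 0.1644, 0.6576, 0.3288).
r_{12} = q_1·w_2 = -2.7948.
u_2 = w_2 + 2.7948·q_1 = (-1.1622, 3.4595, -0.1622, 0.9189).
‖u_2‖ = 3.7669, so q_2 = (-0.3085, 0.9184, -0.0430, 0.2439).
r_{13} = q_1·w_3 = 4.2744; r_{23} = q_2·w_3 = 1.5785.
u_3 = w_3 − 4.2744·q_1 − 1.5785·q_2 = (-0.3238, -0.1524, 0.2571, 0.2095).
‖u_3‖ = 0.4880, so q_3 = (-0.6636, -0.3123, 0.5270, 0.4294).

q_3 = (-0.6636, -0.3123, 0.5270, 0.4294)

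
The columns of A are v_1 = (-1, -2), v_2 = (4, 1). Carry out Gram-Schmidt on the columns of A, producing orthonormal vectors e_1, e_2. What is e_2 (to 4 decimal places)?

e_1 = v_1/‖v_1‖ = (-1, -2)/2.2361 = (-0.4472, -0.8944).
r_{12} = e_1·v_2 = -2.6833.
u_2 = v_2 + 2.6833·e_1 = (2.8000, -1.4000).
‖u_2‖ = 3.1305, so e_2 = (0.8944, -0.4472).

e_2 = (0.8944, -0.4472)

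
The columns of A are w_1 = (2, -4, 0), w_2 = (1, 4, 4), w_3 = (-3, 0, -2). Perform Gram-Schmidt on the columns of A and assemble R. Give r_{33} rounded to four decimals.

e_1 = w_1/‖w_1‖ = (2, -4, 0)/4.4721 = (0.4472, -0.8944, 0.0000).
r_{12} = e_1·w_2 = -3.1305.
u_2 = w_2 + 3.1305·e_1 = (2.4000, 1.2000, 4.0000).
‖u_2‖ = 4.8166, so e_2 = (0.4983, 0.2491, 0.8305).
r_{13} = e_1·w_3 = -1.3416; r_{23} = e_2·w_3 = -3.1557.
u_3 = w_3 + 1.3416·e_1 + 3.1557·e_2 = (-0.8276, -0.4138, 0.6207).
r_{33} = ‖u_3‖ = 1.1142.

r_{33} = 1.1142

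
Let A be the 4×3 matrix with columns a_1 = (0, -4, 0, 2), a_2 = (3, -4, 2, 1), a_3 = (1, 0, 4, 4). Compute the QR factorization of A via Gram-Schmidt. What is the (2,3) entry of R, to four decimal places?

r_{23} = 2.0997

a_1 = (0, -4, 0, 2); ‖a_1‖ = 4.4721, so e_1 = (0.0000, -0.8944, 0.0000, 0.4472).
e_1·a_2 = 0.0000·3 + (-0.8944)·(-4) + 0.0000·2 + 0.4472·1 = 4.0249.
u_2 = a_2 − 4.0249·e_1 = (3.0000, -0.4000, 2.0000, -0.8000).
‖u_2‖ = 3.7148, so e_2 = (0.8076, -0.1077, 0.5384, -0.2154).
r_{23} = e_2·a_3 = 2.0997.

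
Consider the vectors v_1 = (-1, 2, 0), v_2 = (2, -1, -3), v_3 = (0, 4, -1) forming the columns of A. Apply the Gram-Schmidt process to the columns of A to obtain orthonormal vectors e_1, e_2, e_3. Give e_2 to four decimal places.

e_2 = (0.3651, 0.1826, -0.9129)

e_1 = v_1/‖v_1‖ = (-1, 2, 0)/2.2361 = (-0.4472, 0.8944, 0.0000).
r_{12} = e_1·v_2 = -1.7889.
u_2 = v_2 + 1.7889·e_1 = (1.2000, 0.6000, -3.0000).
‖u_2‖ = 3.2863, so e_2 = (0.3651, 0.1826, -0.9129).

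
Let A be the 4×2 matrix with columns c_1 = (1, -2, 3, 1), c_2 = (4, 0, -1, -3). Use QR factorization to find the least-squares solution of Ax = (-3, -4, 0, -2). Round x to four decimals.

x = (0.1710, -0.2176)

c_1 = (1, -2, 3, 1); ‖c_1‖ = 3.8730, so q_1 = (0.2582, -0.5164, 0.7746, 0.2582).
q_1·c_2 = 0.2582·4 + (-0.5164)·0 + 0.7746·(-1) + 0.2582·(-3) = -0.5164.
u_2 = c_2 + 0.5164·q_1 = (4.1333, -0.2667, -0.6000, -2.8667).
‖u_2‖ = 5.0728, so q_2 = (0.8148, -0.0526, -0.1183, -0.5651).
Qᵀb = (0.7746, -1.1039).
Back-substitute: x_2 = -1.1039/5.0728 = -0.2176.
x_1 = (0.7746 + 0.5164·(-0.2176))/3.8730 = 0.1710.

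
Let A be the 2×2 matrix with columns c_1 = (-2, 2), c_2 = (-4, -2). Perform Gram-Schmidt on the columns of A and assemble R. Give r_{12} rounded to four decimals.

r_{12} = 1.4142

c_1 = (-2, 2); ‖c_1‖ = 2.8284, so q_1 = (-0.7071, 0.7071).
r_{12} = q_1·c_2 = 1.4142.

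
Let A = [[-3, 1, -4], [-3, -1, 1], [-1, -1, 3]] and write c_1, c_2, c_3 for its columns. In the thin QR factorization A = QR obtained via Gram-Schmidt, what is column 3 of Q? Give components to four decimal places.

q_3 = (0.2673, -0.5345, 0.8018)

c_1 = (-3, -3, -1); ‖c_1‖ = 4.3589, so q_1 = (-0.6882, -0.6882, -0.2294).
q_1·c_2 = (-0.6882)·1 + (-0.6882)·(-1) + (-0.2294)·(-1) = 0.2294.
u_2 = c_2 − 0.2294·q_1 = (1.1579, -0.8421, -0.9474).
‖u_2‖ = 1.7168, so q_2 = (0.6745, -0.4905, -0.5518).
q_1·c_3 = (-0.6882)·(-4) + (-0.6882)·1 + (-0.2294)·3 = 1.3765; q_2·c_3 = 0.6745·(-4) + (-0.4905)·1 + (-0.5518)·3 = -4.8438.
u_3 = c_3 − 1.3765·q_1 + 4.8438·q_2 = (0.2143, -0.4286, 0.6429).
‖u_3‖ = 0.8018, so q_3 = (0.2673, -0.5345, 0.8018).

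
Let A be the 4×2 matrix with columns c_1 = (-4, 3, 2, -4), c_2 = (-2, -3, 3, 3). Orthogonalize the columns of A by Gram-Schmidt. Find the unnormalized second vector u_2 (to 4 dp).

c_1 = (-4, 3, 2, -4); ‖c_1‖ = 6.7082, so q_1 = (-0.5963, 0.4472, 0.2981, -0.5963).
q_1·c_2 = (-0.5963)·(-2) + 0.4472·(-3) + 0.2981·3 + (-0.5963)·3 = -1.0435.
u_2 = c_2 + 1.0435·q_1 = (-2.6222, -2.5333, 3.3111, 2.3778).

u_2 = (-2.6222, -2.5333, 3.3111, 2.3778)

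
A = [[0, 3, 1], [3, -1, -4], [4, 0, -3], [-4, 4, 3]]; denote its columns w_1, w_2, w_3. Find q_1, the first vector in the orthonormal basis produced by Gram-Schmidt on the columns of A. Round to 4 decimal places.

q_1 = (0.0000, 0.4685, 0.6247, -0.6247)

q_1 = w_1/‖w_1‖ = (0, 3, 4, -4)/6.4031 = (0.0000, 0.4685, 0.6247, -0.6247).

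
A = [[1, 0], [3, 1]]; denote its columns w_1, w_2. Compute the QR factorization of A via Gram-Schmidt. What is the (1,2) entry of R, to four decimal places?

w_1 = (1, 3); ‖w_1‖ = 3.1623, so q_1 = (0.3162, 0.9487).
r_{12} = q_1·w_2 = 0.9487.

r_{12} = 0.9487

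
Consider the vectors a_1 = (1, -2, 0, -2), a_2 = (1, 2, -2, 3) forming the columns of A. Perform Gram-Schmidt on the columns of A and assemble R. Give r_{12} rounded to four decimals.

r_{12} = -3.0000

a_1 = (1, -2, 0, -2); ‖a_1‖ = 3.0000, so q_1 = (0.3333, -0.6667, 0.0000, -0.6667).
r_{12} = q_1·a_2 = -3.0000.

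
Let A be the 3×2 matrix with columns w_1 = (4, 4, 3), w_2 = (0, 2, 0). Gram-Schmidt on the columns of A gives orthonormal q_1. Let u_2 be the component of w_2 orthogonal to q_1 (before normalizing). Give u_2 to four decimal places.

q_1 = w_1/‖w_1‖ = (4, 4, 3)/6.4031 = (0.6247, 0.6247, 0.4685).
r_{12} = q_1·w_2 = 1.2494.
u_2 = w_2 − 1.2494·q_1 = (-0.7805, 1.2195, -0.5854).

u_2 = (-0.7805, 1.2195, -0.5854)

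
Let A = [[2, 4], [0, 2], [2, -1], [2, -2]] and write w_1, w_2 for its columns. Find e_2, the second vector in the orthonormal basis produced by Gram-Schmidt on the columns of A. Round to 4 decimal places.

e_1 = w_1/‖w_1‖ = (2, 0, 2, 2)/3.4641 = (0.5774, 0.0000, 0.5774, 0.5774).
r_{12} = e_1·w_2 = 0.5774.
u_2 = w_2 − 0.5774·e_1 = (3.6667, 2.0000, -1.3333, -2.3333).
‖u_2‖ = 4.9666, so e_2 = (0.7383, 0.4027, -0.2685, -0.4698).

e_2 = (0.7383, 0.4027, -0.2685, -0.4698)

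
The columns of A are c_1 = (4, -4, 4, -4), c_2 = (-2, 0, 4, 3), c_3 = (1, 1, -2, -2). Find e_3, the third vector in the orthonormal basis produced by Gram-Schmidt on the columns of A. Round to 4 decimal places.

c_1 = (4, -4, 4, -4); ‖c_1‖ = 8.0000, so e_1 = (0.5000, -0.5000, 0.5000, -0.5000).
e_1·c_2 = 0.5000·(-2) + (-0.5000)·0 + 0.5000·4 + (-0.5000)·3 = -0.5000.
u_2 = c_2 + 0.5000·e_1 = (-1.7500, -0.2500, 4.2500, 2.7500).
‖u_2‖ = 5.3619, so e_2 = (-0.3264, -0.0466, 0.7926, 0.5129).
e_1·c_3 = 0.5000·1 + (-0.5000)·1 + 0.5000·(-2) + (-0.5000)·(-2) = 0.0000; e_2·c_3 = (-0.3264)·1 + (-0.0466)·1 + 0.7926·(-2) + 0.5129·(-2) = -2.9840.
u_3 = c_3 + 0.0000·e_1 + 2.9840·e_2 = (0.0261, 0.8609, 0.3652, -0.4696).
‖u_3‖ = 1.0467, so e_3 = (0.0249, 0.8224, 0.3489, -0.4486).

e_3 = (0.0249, 0.8224, 0.3489, -0.4486)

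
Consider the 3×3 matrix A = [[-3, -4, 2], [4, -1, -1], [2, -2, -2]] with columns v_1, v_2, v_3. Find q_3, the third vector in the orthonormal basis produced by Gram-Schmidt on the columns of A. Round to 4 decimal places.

v_1 = (-3, 4, 2); ‖v_1‖ = 5.3852, so q_1 = (-0.5571, 0.7428, 0.3714).
q_1·v_2 = (-0.5571)·(-4) + 0.7428·(-1) + 0.3714·(-2) = 0.7428.
u_2 = v_2 − 0.7428·q_1 = (-3.5862, -1.5517, -2.2759).
‖u_2‖ = 4.5220, so q_2 = (-0.7931, -0.3432, -0.5033).
q_1·v_3 = (-0.5571)·2 + 0.7428·(-1) + 0.3714·(-2) = -2.5997; q_2·v_3 = (-0.7931)·2 + (-0.3432)·(-1) + (-0.5033)·(-2) = -0.2364.
u_3 = v_3 + 2.5997·q_1 + 0.2364·q_2 = (0.3642, 0.8499, -1.1535).
‖u_3‖ = 1.4783, so q_3 = (0.2464, 0.5749, -0.7802).

q_3 = (0.2464, 0.5749, -0.7802)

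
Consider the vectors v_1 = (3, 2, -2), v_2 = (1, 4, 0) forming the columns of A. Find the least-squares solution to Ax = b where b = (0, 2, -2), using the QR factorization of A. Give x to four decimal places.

v_1 = (3, 2, -2); ‖v_1‖ = 4.1231, so q_1 = (0.7276, 0.4851, -0.4851).
q_1·v_2 = 0.7276·1 + 0.4851·4 + (-0.4851)·0 = 2.6679.
u_2 = v_2 − 2.6679·q_1 = (-0.9412, 2.7059, 1.2941).
‖u_2‖ = 3.1436, so q_2 = (-0.2994, 0.8608, 0.4117).
Qᵀb = (1.9403, 0.8982).
Back-substitute: x_2 = 0.8982/3.1436 = 0.2857.
x_1 = (1.9403 − 2.6679·0.2857)/4.1231 = 0.2857.

x = (0.2857, 0.2857)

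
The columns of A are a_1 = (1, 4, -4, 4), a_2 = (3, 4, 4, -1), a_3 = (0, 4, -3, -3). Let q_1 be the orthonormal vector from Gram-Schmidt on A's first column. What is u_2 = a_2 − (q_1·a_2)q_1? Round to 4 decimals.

u_2 = (3.0204, 4.0816, 3.9184, -0.9184)

q_1 = a_1/‖a_1‖ = (1, 4, -4, 4)/7.0000 = (0.1429, 0.5714, -0.5714, 0.5714).
r_{12} = q_1·a_2 = -0.1429.
u_2 = a_2 + 0.1429·q_1 = (3.0204, 4.0816, 3.9184, -0.9184).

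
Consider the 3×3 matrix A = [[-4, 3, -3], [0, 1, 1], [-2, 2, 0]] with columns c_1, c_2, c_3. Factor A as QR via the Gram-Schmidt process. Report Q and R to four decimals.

c_1 = (-4, 0, -2); ‖c_1‖ = 4.4721, so q_1 = (-0.8944, 0.0000, -0.4472).
q_1·c_2 = (-0.8944)·3 + 0.0000·1 + (-0.4472)·2 = -3.5777.
u_2 = c_2 + 3.5777·q_1 = (-0.2000, 1.0000, 0.4000).
‖u_2‖ = 1.0954, so q_2 = (-0.1826, 0.9129, 0.3651).
q_1·c_3 = (-0.8944)·(-3) + 0.0000·1 + (-0.4472)·0 = 2.6833; q_2·c_3 = (-0.1826)·(-3) + 0.9129·1 + 0.3651·0 = 1.4606.
u_3 = c_3 − 2.6833·q_1 − 1.4606·q_2 = (-0.3333, -0.3333, 0.6667).
‖u_3‖ = 0.8165, so q_3 = (-0.4082, -0.4082, 0.8165).

Q = [[-0.8944, -0.1826, -0.4082], [0.0000, 0.9129, -0.4082], [-0.4472, 0.3651, 0.8165]], R = [[4.4721, -3.5777, 2.6833], [0.0000, 1.0954, 1.4606], [0.0000, 0.0000, 0.8165]]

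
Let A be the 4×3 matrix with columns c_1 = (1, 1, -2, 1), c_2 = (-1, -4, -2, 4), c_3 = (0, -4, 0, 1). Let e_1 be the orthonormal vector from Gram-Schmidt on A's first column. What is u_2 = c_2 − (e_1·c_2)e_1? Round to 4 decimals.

u_2 = (-1.4286, -4.4286, -1.1429, 3.5714)

c_1 = (1, 1, -2, 1); ‖c_1‖ = 2.6458, so e_1 = (0.3780, 0.3780, -0.7559, 0.3780).
e_1·c_2 = 0.3780·(-1) + 0.3780·(-4) + (-0.7559)·(-2) + 0.3780·4 = 1.1339.
u_2 = c_2 − 1.1339·e_1 = (-1.4286, -4.4286, -1.1429, 3.5714).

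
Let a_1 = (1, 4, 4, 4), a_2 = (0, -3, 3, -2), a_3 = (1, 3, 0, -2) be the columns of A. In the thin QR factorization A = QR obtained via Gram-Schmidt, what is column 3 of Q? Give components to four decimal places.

e_3 = (0.2618, 0.5955, 0.0929, -0.7538)

e_1 = a_1/‖a_1‖ = (1, 4, 4, 4)/7.0000 = (0.1429, 0.5714, 0.5714, 0.5714).
r_{12} = e_1·a_2 = -1.1429.
u_2 = a_2 + 1.1429·e_1 = (0.1633, -2.3469, 3.6531, -1.3469).
‖u_2‖ = 4.5491, so e_2 = (0.0359, -0.5159, 0.8030, -0.2961).
r_{13} = e_1·a_3 = 0.7143; r_{23} = e_2·a_3 = -0.9197.
u_3 = a_3 − 0.7143·e_1 + 0.9197·e_2 = (0.9310, 2.1174, 0.3304, -2.6805).
‖u_3‖ = 3.5558, so e_3 = (0.2618, 0.5955, 0.0929, -0.7538).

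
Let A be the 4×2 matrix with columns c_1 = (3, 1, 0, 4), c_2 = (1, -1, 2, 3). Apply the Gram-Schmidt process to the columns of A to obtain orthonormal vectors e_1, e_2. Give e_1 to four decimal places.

e_1 = (0.5883, 0.1961, 0.0000, 0.7845)

c_1 = (3, 1, 0, 4); ‖c_1‖ = 5.0990, so e_1 = (0.5883, 0.1961, 0.0000, 0.7845).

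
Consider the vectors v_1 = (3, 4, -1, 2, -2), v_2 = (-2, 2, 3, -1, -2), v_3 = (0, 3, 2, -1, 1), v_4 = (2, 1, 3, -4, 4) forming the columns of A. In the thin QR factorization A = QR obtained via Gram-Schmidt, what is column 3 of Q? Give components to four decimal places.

q_3 = (0.1702, 0.4658, 0.2331, -0.2833, 0.7870)

v_1 = (3, 4, -1, 2, -2); ‖v_1‖ = 5.8310, so q_1 = (0.5145, 0.6860, -0.1715, 0.3430, -0.3430).
q_1·v_2 = 0.5145·(-2) + 0.6860·2 + (-0.1715)·3 + 0.3430·(-1) + (-0.3430)·(-2) = 0.1715.
u_2 = v_2 − 0.1715·q_1 = (-2.0882, 1.8824, 3.0294, -1.0588, -1.9412).
‖u_2‖ = 4.6873, so q_2 = (-0.4455, 0.4016, 0.6463, -0.2259, -0.4141).
q_1·v_3 = 0.5145·0 + 0.6860·3 + (-0.1715)·2 + 0.3430·(-1) + (-0.3430)·1 = 1.0290; q_2·v_3 = (-0.4455)·0 + 0.4016·3 + 0.6463·2 + (-0.2259)·(-1) + (-0.4141)·1 = 2.3091.
u_3 = v_3 − 1.0290·q_1 − 2.3091·q_2 = (0.4993, 1.3668, 0.6841, -0.8313, 2.3092).
‖u_3‖ = 2.9341, so q_3 = (0.1702, 0.4658, 0.2331, -0.2833, 0.7870).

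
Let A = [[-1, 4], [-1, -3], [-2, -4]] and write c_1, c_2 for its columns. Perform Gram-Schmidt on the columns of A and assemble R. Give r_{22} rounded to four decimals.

r_{22} = 5.7300

c_1 = (-1, -1, -2); ‖c_1‖ = 2.4495, so q_1 = (-0.4082, -0.4082, -0.8165).
q_1·c_2 = (-0.4082)·4 + (-0.4082)·(-3) + (-0.8165)·(-4) = 2.8577.
u_2 = c_2 − 2.8577·q_1 = (5.1667, -1.8333, -1.6667).
r_{22} = ‖u_2‖ = 5.7300.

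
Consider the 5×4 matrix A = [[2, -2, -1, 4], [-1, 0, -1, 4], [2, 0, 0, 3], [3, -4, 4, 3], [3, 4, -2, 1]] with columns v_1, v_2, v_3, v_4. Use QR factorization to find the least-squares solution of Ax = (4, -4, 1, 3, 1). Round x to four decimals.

v_1 = (2, -1, 2, 3, 3); ‖v_1‖ = 5.1962, so e_1 = (0.3849, -0.1925, 0.3849, 0.5774, 0.5774).
e_1·v_2 = 0.3849·(-2) + (-0.1925)·0 + 0.3849·0 + 0.5774·(-4) + 0.5774·4 = -0.7698.
u_2 = v_2 + 0.7698·e_1 = (-1.7037, -0.1481, 0.2963, -3.5556, 4.4444).
‖u_2‖ = 5.9504, so e_2 = (-0.2863, -0.0249, 0.0498, -0.5975, 0.7469).
e_1·v_3 = 0.3849·(-1) + (-0.1925)·(-1) + 0.3849·0 + 0.5774·4 + 0.5774·(-2) = 0.9623; e_2·v_3 = (-0.2863)·(-1) + (-0.0249)·(-1) + 0.0498·0 + (-0.5975)·4 + 0.7469·(-2) = -3.5727.
u_3 = v_3 − 0.9623·e_1 + 3.5727·e_2 = (-2.3933, -0.9038, -0.1925, 1.3096, 0.1130).
‖u_3‖ = 2.8826, so e_3 = (-0.8302, -0.3135, -0.0668, 0.4543, 0.0392).
e_1·v_4 = 0.3849·4 + (-0.1925)·4 + 0.3849·3 + 0.5774·3 + 0.5774·1 = 4.2339; e_2·v_4 = (-0.2863)·4 + (-0.0249)·4 + 0.0498·3 + (-0.5975)·3 + 0.7469·1 = -2.1412; e_3·v_4 = (-0.8302)·4 + (-0.3135)·4 + (-0.0668)·3 + 0.4543·3 + 0.0392·1 = -3.3732.
u_4 = v_4 − 4.2339·e_1 + 2.1412·e_2 + 3.3732·e_3 = (-1.0433, 3.7039, 1.2518, 0.8087, 0.2870).
‖u_4‖ = 4.1365, so e_4 = (-0.2522, 0.8954, 0.3026, 0.1955, 0.0694).
Qᵀb = (5.0037, -2.0416, -0.7315, -3.6321).
Back-substitute: x_4 = -3.6321/4.1365 = -0.8781.
x_3 = (-0.7315 + 3.3732·(-0.8781))/2.8826 = -1.2813.
x_2 = (-2.0416 + 3.5727·(-1.2813) + 2.1412·(-0.8781))/5.9504 = -1.4283.
x_1 = (5.0037 + 0.7698·(-1.4283) − 0.9623·(-1.2813) − 4.2339·(-0.8781))/5.1962 = 1.7041.

x = (1.7041, -1.4283, -1.2813, -0.8781)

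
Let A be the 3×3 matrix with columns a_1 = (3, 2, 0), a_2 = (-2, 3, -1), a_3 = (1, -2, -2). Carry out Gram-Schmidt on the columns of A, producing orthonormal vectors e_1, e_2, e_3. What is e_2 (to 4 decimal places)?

e_2 = (-0.5345, 0.8018, -0.2673)

e_1 = a_1/‖a_1‖ = (3, 2, 0)/3.6056 = (0.8321, 0.5547, 0.0000).
r_{12} = e_1·a_2 = 0.0000.
u_2 = a_2 + 0.0000·e_1 = (-2.0000, 3.0000, -1.0000).
‖u_2‖ = 3.7417, so e_2 = (-0.5345, 0.8018, -0.2673).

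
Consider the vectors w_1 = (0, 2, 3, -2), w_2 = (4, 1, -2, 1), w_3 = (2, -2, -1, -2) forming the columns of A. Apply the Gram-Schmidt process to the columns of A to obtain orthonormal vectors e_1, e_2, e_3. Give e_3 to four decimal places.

w_1 = (0, 2, 3, -2); ‖w_1‖ = 4.1231, so e_1 = (0.0000, 0.4851, 0.7276, -0.4851).
e_1·w_2 = 0.0000·4 + 0.4851·1 + 0.7276·(-2) + (-0.4851)·1 = -1.4552.
u_2 = w_2 + 1.4552·e_1 = (4.0000, 1.7059, -0.9412, 0.2941).
‖u_2‖ = 4.4590, so e_2 = (0.8971, 0.3826, -0.2111, 0.0660).
e_1·w_3 = 0.0000·2 + 0.4851·(-2) + 0.7276·(-1) + (-0.4851)·(-2) = -0.7276; e_2·w_3 = 0.8971·2 + 0.3826·(-2) + (-0.2111)·(-1) + 0.0660·(-2) = 1.1081.
u_3 = w_3 + 0.7276·e_1 − 1.1081·e_2 = (1.0059, -2.0710, -0.2367, -2.4260).
‖u_3‖ = 3.3530, so e_3 = (0.3000, -0.6177, -0.0706, -0.7235).

e_3 = (0.3000, -0.6177, -0.0706, -0.7235)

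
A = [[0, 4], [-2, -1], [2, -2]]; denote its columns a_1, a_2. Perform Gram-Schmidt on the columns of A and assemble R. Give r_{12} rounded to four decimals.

r_{12} = -0.7071

q_1 = a_1/‖a_1‖ = (0, -2, 2)/2.8284 = (0.0000, -0.7071, 0.7071).
r_{12} = q_1·a_2 = -0.7071.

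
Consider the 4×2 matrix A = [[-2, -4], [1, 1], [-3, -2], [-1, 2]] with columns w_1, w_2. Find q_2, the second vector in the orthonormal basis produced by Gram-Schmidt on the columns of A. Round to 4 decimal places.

q_2 = (-0.6116, 0.0360, 0.1619, 0.7736)

w_1 = (-2, 1, -3, -1); ‖w_1‖ = 3.8730, so q_1 = (-0.5164, 0.2582, -0.7746, -0.2582).
q_1·w_2 = (-0.5164)·(-4) + 0.2582·1 + (-0.7746)·(-2) + (-0.2582)·2 = 3.3566.
u_2 = w_2 − 3.3566·q_1 = (-2.2667, 0.1333, 0.6000, 2.8667).
‖u_2‖ = 3.7059, so q_2 = (-0.6116, 0.0360, 0.1619, 0.7736).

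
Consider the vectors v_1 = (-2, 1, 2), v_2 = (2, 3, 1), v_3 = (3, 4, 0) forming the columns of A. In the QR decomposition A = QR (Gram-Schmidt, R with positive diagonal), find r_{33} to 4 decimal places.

v_1 = (-2, 1, 2); ‖v_1‖ = 3.0000, so q_1 = (-0.6667, 0.3333, 0.6667).
q_1·v_2 = (-0.6667)·2 + 0.3333·3 + 0.6667·1 = 0.3333.
u_2 = v_2 − 0.3333·q_1 = (2.2222, 2.8889, 0.7778).
‖u_2‖ = 3.7268, so q_2 = (0.5963, 0.7752, 0.2087).
q_1·v_3 = (-0.6667)·3 + 0.3333·4 + 0.6667·0 = -0.6667; q_2·v_3 = 0.5963·3 + 0.7752·4 + 0.2087·0 = 4.8895.
u_3 = v_3 + 0.6667·q_1 − 4.8895·q_2 = (-0.3600, 0.4320, -0.5760).
r_{33} = ‖u_3‖ = 0.8050.

r_{33} = 0.8050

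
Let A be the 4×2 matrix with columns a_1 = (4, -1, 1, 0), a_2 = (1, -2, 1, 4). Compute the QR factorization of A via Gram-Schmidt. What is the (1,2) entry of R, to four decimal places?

r_{12} = 1.6499

a_1 = (4, -1, 1, 0); ‖a_1‖ = 4.2426, so e_1 = (0.9428, -0.2357, 0.2357, 0.0000).
r_{12} = e_1·a_2 = 1.6499.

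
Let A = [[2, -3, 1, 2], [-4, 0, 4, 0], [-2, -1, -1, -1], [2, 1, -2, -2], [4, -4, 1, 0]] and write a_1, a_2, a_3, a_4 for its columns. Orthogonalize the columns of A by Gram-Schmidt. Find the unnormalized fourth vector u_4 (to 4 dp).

a_1 = (2, -4, -2, 2, 4); ‖a_1‖ = 6.6332, so e_1 = (0.3015, -0.6030, -0.3015, 0.3015, 0.6030).
e_1·a_2 = 0.3015·(-3) + (-0.6030)·0 + (-0.3015)·(-1) + 0.3015·1 + 0.6030·(-4) = -2.7136.
u_2 = a_2 + 2.7136·e_1 = (-2.1818, -1.6364, -1.8182, 1.8182, -2.3636).
‖u_2‖ = 4.4313, so e_2 = (-0.4924, -0.3693, -0.4103, 0.4103, -0.5334).
e_1·a_3 = 0.3015·1 + (-0.6030)·4 + (-0.3015)·(-1) + 0.3015·(-2) + 0.6030·1 = -1.8091; e_2·a_3 = (-0.4924)·1 + (-0.3693)·4 + (-0.4103)·(-1) + 0.4103·(-2) + (-0.5334)·1 = -2.9132.
u_3 = a_3 + 1.8091·e_1 + 2.9132·e_2 = (0.1111, 1.8333, -2.7407, -0.2593, 0.5370).
‖u_3‖ = 3.3527, so e_3 = (0.0331, 0.5468, -0.8175, -0.0773, 0.1602).
e_1·a_4 = 0.3015·2 + (-0.6030)·0 + (-0.3015)·(-1) + 0.3015·(-2) + 0.6030·0 = 0.3015; e_2·a_4 = (-0.4924)·2 + (-0.3693)·0 + (-0.4103)·(-1) + 0.4103·(-2) + (-0.5334)·0 = -1.3950; e_3·a_4 = 0.0331·2 + 0.5468·0 + (-0.8175)·(-1) + (-0.0773)·(-2) + 0.1602·0 = 1.0384.
u_4 = a_4 − 0.3015·e_1 + 1.3950·e_2 − 1.0384·e_3 = (1.1878, -0.9012, -0.6326, -1.4382, -1.0923).

u_4 = (1.1878, -0.9012, -0.6326, -1.4382, -1.0923)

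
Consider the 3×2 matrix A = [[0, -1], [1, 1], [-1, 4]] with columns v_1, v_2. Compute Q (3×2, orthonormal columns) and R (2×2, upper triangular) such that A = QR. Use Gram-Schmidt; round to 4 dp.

Q = [[0.0000, -0.2722], [0.7071, 0.6804], [-0.7071, 0.6804]], R = [[1.4142, -2.1213], [0.0000, 3.6742]]

v_1 = (0, 1, -1); ‖v_1‖ = 1.4142, so e_1 = (0.0000, 0.7071, -0.7071).
e_1·v_2 = 0.0000·(-1) + 0.7071·1 + (-0.7071)·4 = -2.1213.
u_2 = v_2 + 2.1213·e_1 = (-1.0000, 2.5000, 2.5000).
‖u_2‖ = 3.6742, so e_2 = (-0.2722, 0.6804, 0.6804).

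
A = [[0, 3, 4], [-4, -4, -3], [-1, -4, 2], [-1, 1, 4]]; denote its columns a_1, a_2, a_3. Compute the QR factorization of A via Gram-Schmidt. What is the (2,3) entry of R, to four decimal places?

r_{23} = 2.9174

q_1 = a_1/‖a_1‖ = (0, -4, -1, -1)/4.2426 = (0.0000, -0.9428, -0.2357, -0.2357).
r_{12} = q_1·a_2 = 4.4783.
u_2 = a_2 − 4.4783·q_1 = (3.0000, 0.2222, -2.9444, 2.0556).
‖u_2‖ = 4.6845, so q_2 = (0.6404, 0.0474, -0.6286, 0.4388).
r_{23} = q_2·a_3 = 2.9174.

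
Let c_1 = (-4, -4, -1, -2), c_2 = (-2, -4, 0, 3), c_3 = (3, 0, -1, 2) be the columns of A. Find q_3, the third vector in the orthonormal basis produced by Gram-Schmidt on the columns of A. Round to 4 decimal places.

c_1 = (-4, -4, -1, -2); ‖c_1‖ = 6.0828, so q_1 = (-0.6576, -0.6576, -0.1644, -0.3288).
q_1·c_2 = (-0.6576)·(-2) + (-0.6576)·(-4) + (-0.1644)·0 + (-0.3288)·3 = 2.9592.
u_2 = c_2 − 2.9592·q_1 = (-0.0541, -2.0541, 0.4865, 3.9730).
‖u_2‖ = 4.4992, so q_2 = (-0.0120, -0.4565, 0.1081, 0.8830).
q_1·c_3 = (-0.6576)·3 + (-0.6576)·0 + (-0.1644)·(-1) + (-0.3288)·2 = -2.4660; q_2·c_3 = (-0.0120)·3 + (-0.4565)·0 + 0.1081·(-1) + 0.8830·2 = 1.6219.
u_3 = c_3 + 2.4660·q_1 − 1.6219·q_2 = (1.3979, -0.8812, -1.5808, -0.2430).
‖u_3‖ = 2.2996, so q_3 = (0.6079, -0.3832, -0.6874, -0.1057).

q_3 = (0.6079, -0.3832, -0.6874, -0.1057)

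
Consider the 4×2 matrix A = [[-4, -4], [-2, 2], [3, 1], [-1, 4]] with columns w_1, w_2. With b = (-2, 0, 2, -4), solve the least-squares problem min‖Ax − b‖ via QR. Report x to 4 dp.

x = (0.7401, -0.3822)

w_1 = (-4, -2, 3, -1); ‖w_1‖ = 5.4772, so q_1 = (-0.7303, -0.3651, 0.5477, -0.1826).
q_1·w_2 = (-0.7303)·(-4) + (-0.3651)·2 + 0.5477·1 + (-0.1826)·4 = 2.0083.
u_2 = w_2 − 2.0083·q_1 = (-2.5333, 2.7333, -0.1000, 4.3667).
‖u_2‖ = 5.7417, so q_2 = (-0.4412, 0.4761, -0.0174, 0.7605).
Qᵀb = (3.2863, -2.1945).
Back-substitute: x_2 = -2.1945/5.7417 = -0.3822.
x_1 = (3.2863 − 2.0083·(-0.3822))/5.4772 = 0.7401.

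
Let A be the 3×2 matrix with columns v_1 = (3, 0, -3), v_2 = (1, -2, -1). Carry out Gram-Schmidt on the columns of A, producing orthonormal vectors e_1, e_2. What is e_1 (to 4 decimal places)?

e_1 = (0.7071, 0.0000, -0.7071)

v_1 = (3, 0, -3); ‖v_1‖ = 4.2426, so e_1 = (0.7071, 0.0000, -0.7071).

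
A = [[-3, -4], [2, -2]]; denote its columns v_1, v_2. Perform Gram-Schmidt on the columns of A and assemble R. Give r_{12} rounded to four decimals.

r_{12} = 2.2188

e_1 = v_1/‖v_1‖ = (-3, 2)/3.6056 = (-0.8321, 0.5547).
r_{12} = e_1·v_2 = 2.2188.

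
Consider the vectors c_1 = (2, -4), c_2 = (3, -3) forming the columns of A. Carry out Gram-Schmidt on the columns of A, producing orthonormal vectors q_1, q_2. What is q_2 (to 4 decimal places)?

c_1 = (2, -4); ‖c_1‖ = 4.4721, so q_1 = (0.4472, -0.8944).
q_1·c_2 = 0.4472·3 + (-0.8944)·(-3) = 4.0249.
u_2 = c_2 − 4.0249·q_1 = (1.2000, 0.6000).
‖u_2‖ = 1.3416, so q_2 = (0.8944, 0.4472).

q_2 = (0.8944, 0.4472)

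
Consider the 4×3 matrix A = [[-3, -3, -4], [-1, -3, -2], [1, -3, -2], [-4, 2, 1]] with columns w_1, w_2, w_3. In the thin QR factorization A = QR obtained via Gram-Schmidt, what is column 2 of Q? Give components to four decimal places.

w_1 = (-3, -1, 1, -4); ‖w_1‖ = 5.1962, so e_1 = (-0.5774, -0.1925, 0.1925, -0.7698).
e_1·w_2 = (-0.5774)·(-3) + (-0.1925)·(-3) + 0.1925·(-3) + (-0.7698)·2 = 0.1925.
u_2 = w_2 − 0.1925·e_1 = (-2.8889, -2.9630, -3.0370, 2.1481).
‖u_2‖ = 5.5644, so e_2 = (-0.5192, -0.5325, -0.5458, 0.3860).

e_2 = (-0.5192, -0.5325, -0.5458, 0.3860)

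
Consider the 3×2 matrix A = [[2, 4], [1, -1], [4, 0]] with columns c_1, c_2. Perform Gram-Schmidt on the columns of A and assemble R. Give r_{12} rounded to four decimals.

q_1 = c_1/‖c_1‖ = (2, 1, 4)/4.5826 = (0.4364, 0.2182, 0.8729).
r_{12} = q_1·c_2 = 1.5275.

r_{12} = 1.5275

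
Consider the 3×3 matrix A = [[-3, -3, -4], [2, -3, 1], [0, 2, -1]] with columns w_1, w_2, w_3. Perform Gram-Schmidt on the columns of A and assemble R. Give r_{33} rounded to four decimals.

e_1 = w_1/‖w_1‖ = (-3, 2, 0)/3.6056 = (-0.8321, 0.5547, 0.0000).
r_{12} = e_1·w_2 = 0.8321.
u_2 = w_2 − 0.8321·e_1 = (-2.3077, -3.4615, 2.0000).
‖u_2‖ = 4.6160, so e_2 = (-0.4999, -0.7499, 0.4333).
r_{13} = e_1·w_3 = 3.8829; r_{23} = e_2·w_3 = 0.8166.
u_3 = w_3 − 3.8829·e_1 − 0.8166·e_2 = (-0.3610, -0.5415, -1.3538).
r_{33} = ‖u_3‖ = 1.5021.

r_{33} = 1.5021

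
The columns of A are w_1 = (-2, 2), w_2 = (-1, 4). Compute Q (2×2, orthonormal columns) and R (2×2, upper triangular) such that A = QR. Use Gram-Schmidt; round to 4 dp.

w_1 = (-2, 2); ‖w_1‖ = 2.8284, so e_1 = (-0.7071, 0.7071).
e_1·w_2 = (-0.7071)·(-1) + 0.7071·4 = 3.5355.
u_2 = w_2 − 3.5355·e_1 = (1.5000, 1.5000).
‖u_2‖ = 2.1213, so e_2 = (0.7071, 0.7071).

Q = [[-0.7071, 0.7071], [0.7071, 0.7071]], R = [[2.8284, 3.5355], [0.0000, 2.1213]]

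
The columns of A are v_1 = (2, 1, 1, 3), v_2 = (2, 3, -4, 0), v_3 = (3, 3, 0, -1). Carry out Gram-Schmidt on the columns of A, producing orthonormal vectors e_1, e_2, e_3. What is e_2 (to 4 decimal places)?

v_1 = (2, 1, 1, 3); ‖v_1‖ = 3.8730, so e_1 = (0.5164, 0.2582, 0.2582, 0.7746).
e_1·v_2 = 0.5164·2 + 0.2582·3 + 0.2582·(-4) + 0.7746·0 = 0.7746.
u_2 = v_2 − 0.7746·e_1 = (1.6000, 2.8000, -4.2000, -0.6000).
‖u_2‖ = 5.3292, so e_2 = (0.3002, 0.5254, -0.7881, -0.1126).

e_2 = (0.3002, 0.5254, -0.7881, -0.1126)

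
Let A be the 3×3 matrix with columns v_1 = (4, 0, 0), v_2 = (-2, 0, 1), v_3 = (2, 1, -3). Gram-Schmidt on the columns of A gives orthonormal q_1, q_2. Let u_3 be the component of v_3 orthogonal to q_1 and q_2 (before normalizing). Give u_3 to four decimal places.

u_3 = (0.0000, 1.0000, 0.0000)

q_1 = v_1/‖v_1‖ = (4, 0, 0)/4.0000 = (1.0000, 0.0000, 0.0000).
r_{12} = q_1·v_2 = -2.0000.
u_2 = v_2 + 2.0000·q_1 = (0.0000, 0.0000, 1.0000).
‖u_2‖ = 1.0000, so q_2 = (0.0000, 0.0000, 1.0000).
r_{13} = q_1·v_3 = 2.0000; r_{23} = q_2·v_3 = -3.0000.
u_3 = v_3 − 2.0000·q_1 + 3.0000·q_2 = (0.0000, 1.0000, 0.0000).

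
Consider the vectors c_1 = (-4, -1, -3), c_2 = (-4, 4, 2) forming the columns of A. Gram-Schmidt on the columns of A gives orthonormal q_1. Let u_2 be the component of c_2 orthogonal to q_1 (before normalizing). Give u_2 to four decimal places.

q_1 = c_1/‖c_1‖ = (-4, -1, -3)/5.0990 = (-0.7845, -0.1961, -0.5883).
r_{12} = q_1·c_2 = 1.1767.
u_2 = c_2 − 1.1767·q_1 = (-3.0769, 4.2308, 2.6923).

u_2 = (-3.0769, 4.2308, 2.6923)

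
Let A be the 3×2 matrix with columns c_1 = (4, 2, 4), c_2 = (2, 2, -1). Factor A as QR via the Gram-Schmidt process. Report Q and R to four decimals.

e_1 = c_1/‖c_1‖ = (4, 2, 4)/6.0000 = (0.6667, 0.3333, 0.6667).
r_{12} = e_1·c_2 = 1.3333.
u_2 = c_2 − 1.3333·e_1 = (1.1111, 1.5556, -1.8889).
‖u_2‖ = 2.6874, so e_2 = (0.4134, 0.5788, -0.7029).

Q = [[0.6667, 0.4134], [0.3333, 0.5788], [0.6667, -0.7029]], R = [[6.0000, 1.3333], [0.0000, 2.6874]]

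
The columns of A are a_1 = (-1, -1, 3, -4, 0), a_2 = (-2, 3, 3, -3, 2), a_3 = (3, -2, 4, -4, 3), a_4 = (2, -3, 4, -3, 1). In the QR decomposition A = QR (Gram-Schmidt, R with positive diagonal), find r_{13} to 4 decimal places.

r_{13} = 5.1962

a_1 = (-1, -1, 3, -4, 0); ‖a_1‖ = 5.1962, so e_1 = (-0.1925, -0.1925, 0.5774, -0.7698, 0.0000).
r_{13} = e_1·a_3 = 5.1962.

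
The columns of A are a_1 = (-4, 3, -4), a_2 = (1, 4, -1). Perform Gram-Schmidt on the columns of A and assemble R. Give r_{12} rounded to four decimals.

a_1 = (-4, 3, -4); ‖a_1‖ = 6.4031, so e_1 = (-0.6247, 0.4685, -0.6247).
r_{12} = e_1·a_2 = 1.8741.

r_{12} = 1.8741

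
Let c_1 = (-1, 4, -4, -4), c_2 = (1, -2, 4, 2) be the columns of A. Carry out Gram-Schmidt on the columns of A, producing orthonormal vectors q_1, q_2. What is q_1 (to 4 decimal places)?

c_1 = (-1, 4, -4, -4); ‖c_1‖ = 7.0000, so q_1 = (-0.1429, 0.5714, -0.5714, -0.5714).

q_1 = (-0.1429, 0.5714, -0.5714, -0.5714)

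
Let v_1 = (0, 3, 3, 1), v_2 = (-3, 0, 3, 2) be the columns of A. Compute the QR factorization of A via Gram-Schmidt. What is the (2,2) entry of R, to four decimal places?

r_{22} = 3.9537

v_1 = (0, 3, 3, 1); ‖v_1‖ = 4.3589, so q_1 = (0.0000, 0.6882, 0.6882, 0.2294).
q_1·v_2 = 0.0000·(-3) + 0.6882·0 + 0.6882·3 + 0.2294·2 = 2.5236.
u_2 = v_2 − 2.5236·q_1 = (-3.0000, -1.7368, 1.2632, 1.4211).
r_{22} = ‖u_2‖ = 3.9537.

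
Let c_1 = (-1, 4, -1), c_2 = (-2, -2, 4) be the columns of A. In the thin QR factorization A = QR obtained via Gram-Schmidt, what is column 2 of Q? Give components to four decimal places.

e_2 = (-0.5950, 0.0517, 0.8020)

c_1 = (-1, 4, -1); ‖c_1‖ = 4.2426, so e_1 = (-0.2357, 0.9428, -0.2357).
e_1·c_2 = (-0.2357)·(-2) + 0.9428·(-2) + (-0.2357)·4 = -2.3570.
u_2 = c_2 + 2.3570·e_1 = (-2.5556, 0.2222, 3.4444).
‖u_2‖ = 4.2947, so e_2 = (-0.5950, 0.0517, 0.8020).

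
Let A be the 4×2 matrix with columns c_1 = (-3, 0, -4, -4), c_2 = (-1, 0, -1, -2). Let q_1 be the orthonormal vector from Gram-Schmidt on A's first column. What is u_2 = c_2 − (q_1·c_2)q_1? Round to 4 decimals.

u_2 = (0.0976, 0.0000, 0.4634, -0.5366)

q_1 = c_1/‖c_1‖ = (-3, 0, -4, -4)/6.4031 = (-0.4685, 0.0000, -0.6247, -0.6247).
r_{12} = q_1·c_2 = 2.3426.
u_2 = c_2 − 2.3426·q_1 = (0.0976, 0.0000, 0.4634, -0.5366).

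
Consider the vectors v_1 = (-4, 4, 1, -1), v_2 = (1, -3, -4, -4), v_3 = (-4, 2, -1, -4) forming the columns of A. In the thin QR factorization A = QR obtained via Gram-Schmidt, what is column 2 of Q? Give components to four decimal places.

e_2 = (-0.1503, -0.1904, -0.6011, -0.7614)

v_1 = (-4, 4, 1, -1); ‖v_1‖ = 5.8310, so e_1 = (-0.6860, 0.6860, 0.1715, -0.1715).
e_1·v_2 = (-0.6860)·1 + 0.6860·(-3) + 0.1715·(-4) + (-0.1715)·(-4) = -2.7440.
u_2 = v_2 + 2.7440·e_1 = (-0.8824, -1.1176, -3.5294, -4.4706).
‖u_2‖ = 5.8712, so e_2 = (-0.1503, -0.1904, -0.6011, -0.7614).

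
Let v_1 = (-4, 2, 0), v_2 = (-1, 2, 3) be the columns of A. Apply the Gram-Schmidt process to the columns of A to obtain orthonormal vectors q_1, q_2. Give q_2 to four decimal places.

q_1 = v_1/‖v_1‖ = (-4, 2, 0)/4.4721 = (-0.8944, 0.4472, 0.0000).
r_{12} = q_1·v_2 = 1.7889.
u_2 = v_2 − 1.7889·q_1 = (0.6000, 1.2000, 3.0000).
‖u_2‖ = 3.2863, so q_2 = (0.1826, 0.3651, 0.9129).

q_2 = (0.1826, 0.3651, 0.9129)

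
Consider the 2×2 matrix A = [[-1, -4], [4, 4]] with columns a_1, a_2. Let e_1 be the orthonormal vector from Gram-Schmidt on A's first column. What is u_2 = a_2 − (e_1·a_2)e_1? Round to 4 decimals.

u_2 = (-2.8235, -0.7059)

e_1 = a_1/‖a_1‖ = (-1, 4)/4.1231 = (-0.2425, 0.9701).
r_{12} = e_1·a_2 = 4.8507.
u_2 = a_2 − 4.8507·e_1 = (-2.8235, -0.7059).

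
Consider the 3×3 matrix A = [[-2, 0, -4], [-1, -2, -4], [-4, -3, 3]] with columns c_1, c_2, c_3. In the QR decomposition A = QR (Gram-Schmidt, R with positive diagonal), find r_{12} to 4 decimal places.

r_{12} = 3.0551

c_1 = (-2, -1, -4); ‖c_1‖ = 4.5826, so e_1 = (-0.4364, -0.2182, -0.8729).
r_{12} = e_1·c_2 = 3.0551.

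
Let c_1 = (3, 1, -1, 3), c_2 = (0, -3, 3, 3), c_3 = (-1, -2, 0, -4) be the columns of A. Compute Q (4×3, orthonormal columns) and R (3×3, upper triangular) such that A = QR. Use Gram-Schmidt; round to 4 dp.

c_1 = (3, 1, -1, 3); ‖c_1‖ = 4.4721, so e_1 = (0.6708, 0.2236, -0.2236, 0.6708).
e_1·c_2 = 0.6708·0 + 0.2236·(-3) + (-0.2236)·3 + 0.6708·3 = 0.6708.
u_2 = c_2 − 0.6708·e_1 = (-0.4500, -3.1500, 3.1500, 2.5500).
‖u_2‖ = 5.1527, so e_2 = (-0.0873, -0.6113, 0.6113, 0.4949).
e_1·c_3 = 0.6708·(-1) + 0.2236·(-2) + (-0.2236)·0 + 0.6708·(-4) = -3.8013; e_2·c_3 = (-0.0873)·(-1) + (-0.6113)·(-2) + 0.6113·0 + 0.4949·(-4) = -0.6696.
u_3 = c_3 + 3.8013·e_1 + 0.6696·e_2 = (1.4915, -1.5593, -0.4407, -1.1186).
‖u_3‖ = 2.4702, so e_3 = (0.6038, -0.6313, -0.1784, -0.4529).

Q = [[0.6708, -0.0873, 0.6038], [0.2236, -0.6113, -0.6313], [-0.2236, 0.6113, -0.1784], [0.6708, 0.4949, -0.4529]], R = [[4.4721, 0.6708, -3.8013], [0.0000, 5.1527, -0.6696], [0.0000, 0.0000, 2.4702]]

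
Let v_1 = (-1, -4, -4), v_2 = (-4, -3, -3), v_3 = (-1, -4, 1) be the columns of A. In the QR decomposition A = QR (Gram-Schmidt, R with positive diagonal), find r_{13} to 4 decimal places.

q_1 = v_1/‖v_1‖ = (-1, -4, -4)/5.7446 = (-0.1741, -0.6963, -0.6963).
r_{13} = q_1·v_3 = 2.2630.

r_{13} = 2.2630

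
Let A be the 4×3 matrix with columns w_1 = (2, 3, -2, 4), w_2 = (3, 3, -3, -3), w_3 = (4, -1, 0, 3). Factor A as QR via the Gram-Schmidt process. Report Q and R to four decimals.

q_1 = w_1/‖w_1‖ = (2, 3, -2, 4)/5.7446 = (0.3482, 0.5222, -0.3482, 0.6963).
r_{12} = q_1·w_2 = 1.5667.
u_2 = w_2 − 1.5667·q_1 = (2.4545, 2.1818, -2.4545, -4.0909).
‖u_2‖ = 5.7918, so q_2 = (0.4238, 0.3767, -0.4238, -0.7063).
r_{13} = q_1·w_3 = 2.9593; r_{23} = q_2·w_3 = -0.8005.
u_3 = w_3 − 2.9593·q_1 + 0.8005·q_2 = (3.3089, -2.2439, 0.6911, 0.3740).
‖u_3‖ = 4.0745, so q_3 = (0.8121, -0.5507, 0.1696, 0.0918).

Q = [[0.3482, 0.4238, 0.8121], [0.5222, 0.3767, -0.5507], [-0.3482, -0.4238, 0.1696], [0.6963, -0.7063, 0.0918]], R = [[5.7446, 1.5667, 2.9593], [0.0000, 5.7918, -0.8005], [0.0000, 0.0000, 4.0745]]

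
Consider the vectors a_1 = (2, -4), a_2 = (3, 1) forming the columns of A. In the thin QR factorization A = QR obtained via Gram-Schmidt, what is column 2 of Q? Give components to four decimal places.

e_2 = (0.8944, 0.4472)

a_1 = (2, -4); ‖a_1‖ = 4.4721, so e_1 = (0.4472, -0.8944).
e_1·a_2 = 0.4472·3 + (-0.8944)·1 = 0.4472.
u_2 = a_2 − 0.4472·e_1 = (2.8000, 1.4000).
‖u_2‖ = 3.1305, so e_2 = (0.8944, 0.4472).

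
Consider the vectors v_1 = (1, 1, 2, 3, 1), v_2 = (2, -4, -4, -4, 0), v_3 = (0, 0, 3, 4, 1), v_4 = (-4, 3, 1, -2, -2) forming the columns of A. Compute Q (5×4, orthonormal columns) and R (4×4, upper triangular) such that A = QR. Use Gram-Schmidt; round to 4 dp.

v_1 = (1, 1, 2, 3, 1); ‖v_1‖ = 4.0000, so q_1 = (0.2500, 0.2500, 0.5000, 0.7500, 0.2500).
q_1·v_2 = 0.2500·2 + 0.2500·(-4) + 0.5000·(-4) + 0.7500·(-4) + 0.2500·0 = -5.5000.
u_2 = v_2 + 5.5000·q_1 = (3.3750, -2.6250, -1.2500, 0.1250, 1.3750).
‖u_2‖ = 4.6637, so q_2 = (0.7237, -0.5629, -0.2680, 0.0268, 0.2948).
q_1·v_3 = 0.2500·0 + 0.2500·0 + 0.5000·3 + 0.7500·4 + 0.2500·1 = 4.7500; q_2·v_3 = 0.7237·0 + (-0.5629)·0 + (-0.2680)·3 + 0.0268·4 + 0.2948·1 = -0.4020.
u_3 = v_3 − 4.7500·q_1 + 0.4020·q_2 = (-0.8966, -1.4138, 0.5172, 0.4483, -0.0690).
‖u_3‖ = 1.8099, so q_3 = (-0.4954, -0.7811, 0.2858, 0.2477, -0.0381).
q_1·v_4 = 0.2500·(-4) + 0.2500·3 + 0.5000·1 + 0.7500·(-2) + 0.2500·(-2) = -1.7500; q_2·v_4 = 0.7237·(-4) + (-0.5629)·3 + (-0.2680)·1 + 0.0268·(-2) + 0.2948·(-2) = -5.4946; q_3·v_4 = (-0.4954)·(-4) + (-0.7811)·3 + 0.2858·1 + 0.2477·(-2) + (-0.0381)·(-2) = -0.4954.
u_4 = v_4 + 1.7500·q_1 + 5.4946·q_2 + 0.4954·q_3 = (0.1684, -0.0421, 0.5439, -0.4175, 0.0386).
‖u_4‖ = 0.7083, so q_4 = (0.2378, -0.0594, 0.7678, -0.5895, 0.0545).

Q = [[0.2500, 0.7237, -0.4954, 0.2378], [0.2500, -0.5629, -0.7811, -0.0594], [0.5000, -0.2680, 0.2858, 0.7678], [0.7500, 0.0268, 0.2477, -0.5895], [0.2500, 0.2948, -0.0381, 0.0545]], R = [[4.0000, -5.5000, 4.7500, -1.7500], [0.0000, 4.6637, -0.4020, -5.4946], [0.0000, 0.0000, 1.8099, -0.4954], [0.0000, 0.0000, 0.0000, 0.7083]]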